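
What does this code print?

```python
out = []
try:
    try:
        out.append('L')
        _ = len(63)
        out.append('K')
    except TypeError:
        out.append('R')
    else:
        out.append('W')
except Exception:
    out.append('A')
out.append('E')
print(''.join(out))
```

Execution trace: 'L' (inner try body) → 'R' (inner except TypeError) → 'E' (after the try/except). Output: LRE

Answer: LRE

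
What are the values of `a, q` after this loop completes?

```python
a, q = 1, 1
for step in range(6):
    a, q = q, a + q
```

Fibonacci: after 6 iterations
`a, q` takes the values: (1, 1) → (1, 2) → (2, 3) → (3, 5) → (5, 8) → (8, 13) → (13, 21)

Answer: 13, 21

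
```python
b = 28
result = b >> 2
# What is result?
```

Trace:
`b = 28` → b = 28
`result = b >> 2` → result = 7
So result = 7

Answer: 7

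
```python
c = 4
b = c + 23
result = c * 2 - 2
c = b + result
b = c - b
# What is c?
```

Trace:
`c = 4` → c = 4
`b = c + 23` → b = 27
`result = c * 2 - 2` → result = 6
`c = b + result` → c = 33
`b = c - b` → b = 6
So c = 33

Answer: 33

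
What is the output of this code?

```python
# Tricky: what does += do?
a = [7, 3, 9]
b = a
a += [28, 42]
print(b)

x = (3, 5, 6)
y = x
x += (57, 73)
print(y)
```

Key concept: += behavior differs for mutable vs immutable.
Step by step:
`a = [7, 3, 9]` → a = [7, 3, 9]
`b = a` → b = [7, 3, 9] (same object as a)
`a += [28, 42]` → a = [7, 3, 9, 28, 42] (same object as b); b = [7, 3, 9, 28, 42] (same object as a)
`print(b)` → prints [7, 3, 9, 28, 42]
`x = (3, 5, 6)` → x = (3, 5, 6)
`y = x` → y = (3, 5, 6)
`x += (57, 73)` → x = (3, 5, 6, 57, 73)
`print(y)` → prints (3, 5, 6)

Answer:
[7, 3, 9, 28, 42]
(3, 5, 6)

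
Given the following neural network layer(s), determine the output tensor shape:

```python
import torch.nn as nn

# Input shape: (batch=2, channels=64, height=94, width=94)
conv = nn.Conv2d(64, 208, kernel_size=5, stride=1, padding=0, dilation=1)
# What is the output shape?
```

Input: (2, 64, 94, 94) -> Output: (2, 208, 90, 90)

Answer: (2, 208, 90, 90)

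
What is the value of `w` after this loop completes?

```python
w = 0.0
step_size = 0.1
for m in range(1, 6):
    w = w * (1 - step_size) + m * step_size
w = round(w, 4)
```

Moving average with lr=0.1
`w` takes the values: 0.0 → 0.1 → 0.29 → 0.561 → 0.9049 → 1.31441 → 1.3144

Answer: 1.3144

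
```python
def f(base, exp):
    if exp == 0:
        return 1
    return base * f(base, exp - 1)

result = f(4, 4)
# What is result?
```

f(4, 4) = 4 * 4 * 4 * 4 = 256

Answer: 256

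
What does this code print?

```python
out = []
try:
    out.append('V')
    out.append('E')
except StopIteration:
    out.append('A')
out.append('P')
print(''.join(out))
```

Execution trace: 'V' (try body) → 'E' (try body, no exception) → 'P' (after the try/except). Output: VEP

Answer: VEP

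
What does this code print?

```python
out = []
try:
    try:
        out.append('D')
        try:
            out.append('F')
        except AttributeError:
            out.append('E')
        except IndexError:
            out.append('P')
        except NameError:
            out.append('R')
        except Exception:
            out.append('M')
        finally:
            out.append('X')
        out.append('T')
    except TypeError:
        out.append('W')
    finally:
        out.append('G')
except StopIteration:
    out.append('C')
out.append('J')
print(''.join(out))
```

Execution trace: 'D' (try body) → 'F' (inner try body, no exception) → 'X' (inner finally) → 'T' (try body, no exception) → 'G' (finally) → 'J' (after the try/except). Output: DFXTGJ

Answer: DFXTGJ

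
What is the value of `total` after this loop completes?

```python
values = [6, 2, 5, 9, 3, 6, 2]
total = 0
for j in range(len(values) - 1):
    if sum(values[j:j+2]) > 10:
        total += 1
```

Count windows with sum > 10
`total` takes the values: 0 → 1 → 2

Answer: 2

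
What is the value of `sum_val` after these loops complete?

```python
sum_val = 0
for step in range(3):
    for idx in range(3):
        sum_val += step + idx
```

Sum of all step+idx for step,idx in 3x3
`sum_val` takes the values: 0 → 1 → 3 → 4 → 6 → 9 → 11 → 14 → 18

Answer: 18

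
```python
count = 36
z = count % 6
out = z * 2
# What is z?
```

Trace:
`count = 36` → count = 36
`z = count % 6` → z = 0
`out = z * 2` → out = 0
So z = 0

Answer: 0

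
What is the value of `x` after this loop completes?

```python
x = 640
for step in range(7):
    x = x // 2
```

Halve 7 times: 640 // 2^7 = 5
`x` takes the values: 640 → 320 → 160 → 80 → 40 → 20 → 10 → 5

Answer: 5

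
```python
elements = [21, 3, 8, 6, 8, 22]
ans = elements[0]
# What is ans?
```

Trace:
`elements = [21, 3, 8, 6, 8, 22]` → elements = [21, 3, 8, 6, 8, 22]
`ans = elements[0]` → ans = 21
So ans = 21

Answer: 21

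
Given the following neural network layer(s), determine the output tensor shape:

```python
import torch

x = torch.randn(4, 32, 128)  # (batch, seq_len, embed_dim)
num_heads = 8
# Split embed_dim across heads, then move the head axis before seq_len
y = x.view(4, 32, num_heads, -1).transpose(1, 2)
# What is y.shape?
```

Input: (4, 32, 128) -> head_dim = 128 // 8 = 16; after view: (4, 32, 8, 16) -> after transpose(1, 2): (4, 8, 32, 16) -> Output: (4, 8, 32, 16)

Answer: (4, 8, 32, 16)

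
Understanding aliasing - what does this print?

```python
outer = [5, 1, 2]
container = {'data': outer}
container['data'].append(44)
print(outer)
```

Key concept: dict holds reference to list.
Step by step:
`outer = [5, 1, 2]` → outer = [5, 1, 2]
`container = {'data': outer}` → container = {'data': [5, 1, 2]}
`container['data'].append(44)` → outer = [5, 1, 2, 44]; container = {'data': [5, 1, 2, 44]}
`print(outer)` → prints [5, 1, 2, 44]

Answer: [5, 1, 2, 44]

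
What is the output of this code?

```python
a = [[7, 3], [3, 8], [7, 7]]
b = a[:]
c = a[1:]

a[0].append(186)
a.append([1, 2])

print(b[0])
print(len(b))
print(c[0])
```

Key concept: slice with nested mutation.
Step by step:
`a = [[7, 3], [3, 8], [7, 7]]` → a = [[7, 3], [3, 8], [7, 7]]
`b = a[:]` → b = [[7, 3], [3, 8], [7, 7]]
`c = a[1:]` → c = [[3, 8], [7, 7]]
`a[0].append(186)` → a = [[7, 3, 186], [3, 8], [7, 7]]; b = [[7, 3, 186], [3, 8], [7, 7]]
`a.append([1, 2])` → a = [[7, 3, 186], [3, 8], [7, 7], [1, 2]]
`print(b[0])` → prints [7, 3, 186]
`print(len(b))` → prints 3
`print(c[0])` → prints [3, 8]

Answer:
[7, 3, 186]
3
[3, 8]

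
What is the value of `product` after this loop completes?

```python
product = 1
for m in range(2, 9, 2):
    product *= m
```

Product of even numbers 2 to 8
`product` takes the values: 1 → 2 → 8 → 48 → 384

Answer: 384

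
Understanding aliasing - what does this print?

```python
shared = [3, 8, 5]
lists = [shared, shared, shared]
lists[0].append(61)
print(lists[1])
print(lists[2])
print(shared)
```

Key concept: list of same reference.
Step by step:
`shared = [3, 8, 5]` → shared = [3, 8, 5]
`lists = [shared, shared, shared]` → lists = [[3, 8, 5], [3, 8, 5], [3, 8, 5]]
`lists[0].append(61)` → shared = [3, 8, 5, 61]; lists = [[3, 8, 5, 61], [3, 8, 5, 61], [3, 8, 5, 61]]
`print(lists[1])` → prints [3, 8, 5, 61]
`print(lists[2])` → prints [3, 8, 5, 61]
`print(shared)` → prints [3, 8, 5, 61]

Answer:
[3, 8, 5, 61]
[3, 8, 5, 61]
[3, 8, 5, 61]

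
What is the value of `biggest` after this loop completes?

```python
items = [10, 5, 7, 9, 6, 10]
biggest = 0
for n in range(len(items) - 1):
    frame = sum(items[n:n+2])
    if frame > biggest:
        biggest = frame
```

Max sum of 2-element window in [10, 5, 7, 9, 6, 10]
`biggest` takes the values: 0 → 15 → 16

Answer: 16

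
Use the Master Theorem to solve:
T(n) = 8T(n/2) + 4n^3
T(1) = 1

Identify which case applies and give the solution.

a=8, b=2, f(n)=4n^3. log_2(8) = 3. Since c=3 = 3, Case 2 applies: T(n) = Θ(n^log_b(a) · log n) = O(n^3 log n).

Answer: O(n^3 log n) - Case 2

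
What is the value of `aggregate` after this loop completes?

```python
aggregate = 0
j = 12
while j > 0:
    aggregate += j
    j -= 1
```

Sum 12 down to 1
`aggregate` takes the values: 0 → 12 → 23 → 33 → 42 → 50 → 57 → 63 → 68 → 72 → 75 → 77 → 78

Answer: 78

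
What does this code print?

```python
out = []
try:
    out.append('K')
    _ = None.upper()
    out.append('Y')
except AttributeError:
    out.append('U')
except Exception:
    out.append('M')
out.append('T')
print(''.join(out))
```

Execution trace: 'K' (try body) → 'U' (except AttributeError) → 'T' (after the try/except). Output: KUT

Answer: KUT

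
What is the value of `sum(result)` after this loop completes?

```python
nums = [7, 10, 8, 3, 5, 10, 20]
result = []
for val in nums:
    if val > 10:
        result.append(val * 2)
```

Sum of doubled values > 10
`result` takes the values: [] → [40]
So `sum(result)` = 40

Answer: 40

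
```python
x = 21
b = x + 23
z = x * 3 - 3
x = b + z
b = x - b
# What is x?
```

Trace:
`x = 21` → x = 21
`b = x + 23` → b = 44
`z = x * 3 - 3` → z = 60
`x = b + z` → x = 104
`b = x - b` → b = 60
So x = 104

Answer: 104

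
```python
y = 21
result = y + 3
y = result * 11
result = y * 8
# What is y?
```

Trace:
`y = 21` → y = 21
`result = y + 3` → result = 24
`y = result * 11` → y = 264
`result = y * 8` → result = 2112
So y = 264

Answer: 264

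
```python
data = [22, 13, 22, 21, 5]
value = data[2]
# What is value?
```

Trace:
`data = [22, 13, 22, 21, 5]` → data = [22, 13, 22, 21, 5]
`value = data[2]` → value = 22
So value = 22

Answer: 22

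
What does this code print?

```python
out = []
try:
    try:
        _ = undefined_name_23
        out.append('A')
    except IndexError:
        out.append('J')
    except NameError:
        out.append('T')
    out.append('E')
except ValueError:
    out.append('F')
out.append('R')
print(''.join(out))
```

Execution trace: 'T' (inner except NameError) → 'E' (try body, no exception) → 'R' (after the try/except). Output: TER

Answer: TER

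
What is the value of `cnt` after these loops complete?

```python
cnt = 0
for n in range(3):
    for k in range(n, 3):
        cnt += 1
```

Upper triangle: 3 + 2 + ... + 1
`cnt` takes the values: 0 → 1 → 2 → 3 → 4 → 5 → 6

Answer: 6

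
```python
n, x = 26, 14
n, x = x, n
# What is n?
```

Trace:
`n, x = 26, 14` → n = 26; x = 14
`n, x = x, n` → n = 14; x = 26
So n = 14

Answer: 14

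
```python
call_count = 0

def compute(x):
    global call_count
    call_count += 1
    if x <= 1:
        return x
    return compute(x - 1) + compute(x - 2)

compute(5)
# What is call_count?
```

Calls(x) = 1 + Calls(x-1) + Calls(x-2); Calls(0)=Calls(1)=1. For x=5 this gives 15.

Answer: 15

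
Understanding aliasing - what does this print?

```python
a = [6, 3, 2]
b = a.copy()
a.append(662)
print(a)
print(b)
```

Key concept: list.copy() creates independent copy.
Step by step:
`a = [6, 3, 2]` → a = [6, 3, 2]
`b = a.copy()` → b = [6, 3, 2]
`a.append(662)` → a = [6, 3, 2, 662]
`print(a)` → prints [6, 3, 2, 662]
`print(b)` → prints [6, 3, 2]

Answer:
[6, 3, 2, 662]
[6, 3, 2]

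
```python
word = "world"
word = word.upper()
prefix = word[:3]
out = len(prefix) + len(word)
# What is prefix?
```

Trace:
`word = "world"` → word = 'world'
`word = word.upper()` → word = 'WORLD'
`prefix = word[:3]` → prefix = 'WOR'
`out = len(prefix) + len(word)` → out = 8
So prefix = 'WOR'

Answer: 'WOR'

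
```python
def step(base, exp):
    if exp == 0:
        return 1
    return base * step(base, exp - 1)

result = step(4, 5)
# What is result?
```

step(4, 5) = 4 * 4 * 4 * 4 * 4 = 1024

Answer: 1024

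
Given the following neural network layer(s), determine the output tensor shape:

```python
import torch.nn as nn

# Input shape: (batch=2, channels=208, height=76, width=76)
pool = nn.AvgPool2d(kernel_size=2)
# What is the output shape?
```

Input: (2, 208, 76, 76) -> Output: (2, 208, 38, 38)

Answer: (2, 208, 38, 38)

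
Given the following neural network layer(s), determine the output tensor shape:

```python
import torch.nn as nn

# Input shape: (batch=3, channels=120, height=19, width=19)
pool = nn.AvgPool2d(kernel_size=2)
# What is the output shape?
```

Input: (3, 120, 19, 19) -> Output: (3, 120, 9, 9)

Answer: (3, 120, 9, 9)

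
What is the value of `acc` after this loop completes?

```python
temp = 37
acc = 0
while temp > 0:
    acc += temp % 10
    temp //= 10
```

Sum digits of 37
`acc` takes the values: 0 → 7 → 10

Answer: 10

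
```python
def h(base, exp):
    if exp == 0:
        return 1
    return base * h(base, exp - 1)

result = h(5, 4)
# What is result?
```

h(5, 4) = 5 * 5 * 5 * 5 = 625

Answer: 625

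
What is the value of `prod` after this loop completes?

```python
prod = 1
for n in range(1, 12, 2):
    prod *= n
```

Product of 1, 3, 5, ... up to 11
`prod` takes the values: 1 → 3 → 15 → 105 → 945 → 10395

Answer: 10395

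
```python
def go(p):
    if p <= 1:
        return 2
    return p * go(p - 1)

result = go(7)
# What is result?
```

go(7) = 7 * 6 * 5 * 4 * 3 * 2 * 2 = 10080

Answer: 10080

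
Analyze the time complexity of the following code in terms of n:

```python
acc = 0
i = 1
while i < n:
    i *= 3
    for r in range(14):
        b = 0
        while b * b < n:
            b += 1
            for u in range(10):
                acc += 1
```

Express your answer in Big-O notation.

Each loop level contributes: log n × 1 × √n × 1. Multiplying the contributions gives O(√n log n).

Answer: O(√n log n)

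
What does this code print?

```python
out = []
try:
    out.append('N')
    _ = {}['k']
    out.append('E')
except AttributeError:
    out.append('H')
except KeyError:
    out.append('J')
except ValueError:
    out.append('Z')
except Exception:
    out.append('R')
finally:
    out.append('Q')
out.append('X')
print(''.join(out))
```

Execution trace: 'N' (try body) → 'J' (except KeyError) → 'Q' (finally) → 'X' (after the try/except). Output: NJQX

Answer: NJQX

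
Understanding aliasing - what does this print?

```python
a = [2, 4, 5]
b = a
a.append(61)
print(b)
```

Key concept: basic list aliasing.
Step by step:
`a = [2, 4, 5]` → a = [2, 4, 5]
`b = a` → b = [2, 4, 5] (same object as a)
`a.append(61)` → a = [2, 4, 5, 61] (same object as b); b = [2, 4, 5, 61] (same object as a)
`print(b)` → prints [2, 4, 5, 61]

Answer: [2, 4, 5, 61]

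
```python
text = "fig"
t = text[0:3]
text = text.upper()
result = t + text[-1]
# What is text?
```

Trace:
`text = "fig"` → text = 'fig'
`t = text[0:3]` → t = 'fig'
`text = text.upper()` → text = 'FIG'
`result = t + text[-1]` → result = 'figG'
So text = 'FIG'

Answer: 'FIG'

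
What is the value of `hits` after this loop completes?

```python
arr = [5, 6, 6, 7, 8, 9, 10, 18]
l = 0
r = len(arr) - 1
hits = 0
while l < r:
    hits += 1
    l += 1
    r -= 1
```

Iterations until pointers meet (list length 8)
`hits` takes the values: 0 → 1 → 2 → 3 → 4

Answer: 4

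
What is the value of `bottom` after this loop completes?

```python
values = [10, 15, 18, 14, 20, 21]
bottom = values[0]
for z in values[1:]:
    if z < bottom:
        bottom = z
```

Minimum of [10, 15, 18, 14, 20, 21]
`bottom` takes the values: 10

Answer: 10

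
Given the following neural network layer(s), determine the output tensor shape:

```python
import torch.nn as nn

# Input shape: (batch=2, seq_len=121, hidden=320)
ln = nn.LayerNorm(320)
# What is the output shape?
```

Input: (2, 121, 320) -> Output: (2, 121, 320)

Answer: (2, 121, 320)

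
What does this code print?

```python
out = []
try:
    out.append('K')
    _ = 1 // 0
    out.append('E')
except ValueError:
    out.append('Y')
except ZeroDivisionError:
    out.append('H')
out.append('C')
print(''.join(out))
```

Execution trace: 'K' (try body) → 'H' (except ZeroDivisionError) → 'C' (after the try/except). Output: KHC

Answer: KHC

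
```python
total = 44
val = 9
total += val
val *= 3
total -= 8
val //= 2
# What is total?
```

Trace:
`total = 44` → total = 44
`val = 9` → val = 9
`total += val` → total = 53
`val *= 3` → val = 27
`total -= 8` → total = 45
`val //= 2` → val = 13
So total = 45

Answer: 45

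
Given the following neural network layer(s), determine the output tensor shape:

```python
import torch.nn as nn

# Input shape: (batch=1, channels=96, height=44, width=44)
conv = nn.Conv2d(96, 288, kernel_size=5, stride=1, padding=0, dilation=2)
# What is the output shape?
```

Input: (1, 96, 44, 44) -> Output: (1, 288, 36, 36)

Answer: (1, 288, 36, 36)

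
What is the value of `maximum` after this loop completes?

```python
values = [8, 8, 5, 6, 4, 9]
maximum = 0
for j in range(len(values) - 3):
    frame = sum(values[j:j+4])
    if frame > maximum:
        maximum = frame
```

Max sum of 4-element window in [8, 8, 5, 6, 4, 9]
`maximum` takes the values: 0 → 27

Answer: 27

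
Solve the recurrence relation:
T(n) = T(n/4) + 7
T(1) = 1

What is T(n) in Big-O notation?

Each step divides n by 4 and adds 7. After log_4(n) steps we reach T(1)=1. So T(n) = 7·log_4(n) + 1 = O(log n).

Answer: O(log n)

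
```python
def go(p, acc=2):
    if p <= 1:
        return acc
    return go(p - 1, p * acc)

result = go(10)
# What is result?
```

Accumulator trace (n, acc): (10, 2) -> (9, 20) -> (8, 180) -> (7, 1440) -> (6, 10080) -> (5, 60480) -> (4, 302400) -> (3, 1209600) -> (2, 3628800) -> (1, 7257600) -> return 7257600

Answer: 7257600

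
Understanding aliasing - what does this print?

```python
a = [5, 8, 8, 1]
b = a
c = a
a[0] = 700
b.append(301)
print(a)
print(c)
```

Key concept: multiple aliases.
Step by step:
`a = [5, 8, 8, 1]` → a = [5, 8, 8, 1]
`b = a` → b = [5, 8, 8, 1] (same object as a)
`c = a` → c = [5, 8, 8, 1] (same object as a, b)
`a[0] = 700` → a = [700, 8, 8, 1] (same object as b, c); b = [700, 8, 8, 1] (same object as a, c); c = [700, 8, 8, 1] (same object as a, b)
`b.append(301)` → a = [700, 8, 8, 1, 301] (same object as b, c); b = [700, 8, 8, 1, 301] (same object as a, c); c = [700, 8, 8, 1, 301] (same object as a, b)
`print(a)` → prints [700, 8, 8, 1, 301]
`print(c)` → prints [700, 8, 8, 1, 301]

Answer:
[700, 8, 8, 1, 301]
[700, 8, 8, 1, 301]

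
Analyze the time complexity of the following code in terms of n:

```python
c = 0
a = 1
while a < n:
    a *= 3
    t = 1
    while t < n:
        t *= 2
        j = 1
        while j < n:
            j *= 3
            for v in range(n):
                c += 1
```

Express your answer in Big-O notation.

Each loop level contributes: log n × log n × log n × n. Multiplying the contributions gives O(n log^3 n).

Answer: O(n log^3 n)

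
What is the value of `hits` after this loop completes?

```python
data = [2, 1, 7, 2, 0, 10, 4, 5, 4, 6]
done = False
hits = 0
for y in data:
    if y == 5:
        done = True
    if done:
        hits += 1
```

Count elements after first 5 in [2, 1, 7, 2, 0, 10, 4, 5, 4, 6]
`hits` takes the values: 0 → 1 → 2 → 3

Answer: 3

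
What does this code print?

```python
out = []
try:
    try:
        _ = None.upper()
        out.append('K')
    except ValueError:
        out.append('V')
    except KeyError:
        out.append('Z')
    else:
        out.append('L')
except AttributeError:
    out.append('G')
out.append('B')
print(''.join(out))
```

Execution trace: 'G' (outer except AttributeError) → 'B' (after the try/except). Output: GB

Answer: GB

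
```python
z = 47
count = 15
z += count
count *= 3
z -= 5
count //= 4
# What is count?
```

Trace:
`z = 47` → z = 47
`count = 15` → count = 15
`z += count` → z = 62
`count *= 3` → count = 45
`z -= 5` → z = 57
`count //= 4` → count = 11
So count = 11

Answer: 11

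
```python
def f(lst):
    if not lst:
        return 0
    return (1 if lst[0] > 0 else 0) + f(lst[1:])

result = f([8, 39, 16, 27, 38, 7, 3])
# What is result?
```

Count of positive elements in [8, 39, 16, 27, 38, 7, 3] = 7

Answer: 7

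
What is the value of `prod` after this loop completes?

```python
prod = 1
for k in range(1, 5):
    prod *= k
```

4! = 24
`prod` takes the values: 1 → 2 → 6 → 24

Answer: 24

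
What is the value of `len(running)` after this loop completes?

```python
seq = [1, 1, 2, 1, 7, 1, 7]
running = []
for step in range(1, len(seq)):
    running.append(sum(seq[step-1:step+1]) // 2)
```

Number of 2-element averages
`running` takes the values: [] → [1] → [1, 1] → [1, 1, 1] → [1, 1, 1, 4] → [1, 1, 1, 4, 4] → [1, 1, 1, 4, 4, 4]
So `len(running)` = 6

Answer: 6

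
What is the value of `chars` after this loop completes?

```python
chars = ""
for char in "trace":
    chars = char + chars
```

Reverse 'trace'
`chars` takes the values: "" → "t" → "rt" → "art" → "cart" → "ecart"

Answer: "ecart"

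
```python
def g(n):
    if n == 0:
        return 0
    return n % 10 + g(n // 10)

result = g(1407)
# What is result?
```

Sum of digits of 1407: 7 + 0 + 4 + 1 = 12

Answer: 12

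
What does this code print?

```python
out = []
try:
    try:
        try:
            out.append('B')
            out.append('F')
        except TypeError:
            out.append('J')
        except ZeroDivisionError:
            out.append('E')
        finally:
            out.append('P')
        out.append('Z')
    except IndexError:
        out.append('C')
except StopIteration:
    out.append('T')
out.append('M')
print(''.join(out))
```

Execution trace: 'B' (inner try body) → 'F' (inner try body, no exception) → 'P' (inner finally) → 'Z' (try body, no exception) → 'M' (after the try/except). Output: BFPZM

Answer: BFPZM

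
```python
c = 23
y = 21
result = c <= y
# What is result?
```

Trace:
`c = 23` → c = 23
`y = 21` → y = 21
`result = c <= y` → result = False
So result = False

Answer: False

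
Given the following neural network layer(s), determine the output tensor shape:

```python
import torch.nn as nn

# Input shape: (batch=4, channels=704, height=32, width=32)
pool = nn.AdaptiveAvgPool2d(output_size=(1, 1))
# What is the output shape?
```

Input: (4, 704, 32, 32) -> Output: (4, 704, 1, 1)

Answer: (4, 704, 1, 1)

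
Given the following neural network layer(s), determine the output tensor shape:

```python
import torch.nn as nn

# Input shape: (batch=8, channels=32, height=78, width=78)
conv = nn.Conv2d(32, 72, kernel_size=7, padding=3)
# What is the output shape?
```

Input: (8, 32, 78, 78) -> Output: (8, 72, 78, 78)

Answer: (8, 72, 78, 78)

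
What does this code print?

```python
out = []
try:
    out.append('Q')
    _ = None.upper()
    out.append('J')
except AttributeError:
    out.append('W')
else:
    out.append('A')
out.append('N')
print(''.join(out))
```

Execution trace: 'Q' (try body) → 'W' (except AttributeError) → 'N' (after the try/except). Output: QWN

Answer: QWN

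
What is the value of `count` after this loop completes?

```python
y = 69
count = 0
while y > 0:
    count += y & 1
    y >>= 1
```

Count set bits in 69 (binary: 0b1000101)
`count` takes the values: 0 → 1 → 2 → 3

Answer: 3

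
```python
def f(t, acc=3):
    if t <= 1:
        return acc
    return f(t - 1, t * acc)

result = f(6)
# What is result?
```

Accumulator trace (n, acc): (6, 3) -> (5, 18) -> (4, 90) -> (3, 360) -> (2, 1080) -> (1, 2160) -> return 2160

Answer: 2160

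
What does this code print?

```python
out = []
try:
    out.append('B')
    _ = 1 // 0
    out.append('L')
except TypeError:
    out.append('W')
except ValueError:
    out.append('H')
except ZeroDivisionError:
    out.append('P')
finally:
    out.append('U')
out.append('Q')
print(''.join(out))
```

Execution trace: 'B' (try body) → 'P' (except ZeroDivisionError) → 'U' (finally) → 'Q' (after the try/except). Output: BPUQ

Answer: BPUQ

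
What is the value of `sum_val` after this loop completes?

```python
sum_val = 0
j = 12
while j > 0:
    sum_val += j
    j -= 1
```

Sum 12 down to 1
`sum_val` takes the values: 0 → 12 → 23 → 33 → 42 → 50 → 57 → 63 → 68 → 72 → 75 → 77 → 78

Answer: 78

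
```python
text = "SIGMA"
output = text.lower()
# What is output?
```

Trace:
`text = "SIGMA"` → text = 'SIGMA'
`output = text.lower()` → output = 'sigma'
So output = 'sigma'

Answer: 'sigma'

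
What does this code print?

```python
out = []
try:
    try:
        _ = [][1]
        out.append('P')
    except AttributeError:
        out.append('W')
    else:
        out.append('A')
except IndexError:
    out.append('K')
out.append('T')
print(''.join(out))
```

Execution trace: 'K' (outer except IndexError) → 'T' (after the try/except). Output: KT

Answer: KT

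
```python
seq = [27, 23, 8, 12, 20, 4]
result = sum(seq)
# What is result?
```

Trace:
`seq = [27, 23, 8, 12, 20, 4]` → seq = [27, 23, 8, 12, 20, 4]
`result = sum(seq)` → result = 94
So result = 94

Answer: 94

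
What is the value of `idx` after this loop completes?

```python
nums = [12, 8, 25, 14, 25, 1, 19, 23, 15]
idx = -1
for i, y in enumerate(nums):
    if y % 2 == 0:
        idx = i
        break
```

First even number index in [12, 8, 25, 14, 25, 1, 19, 23, 15]
`idx` takes the values: -1 → 0

Answer: 0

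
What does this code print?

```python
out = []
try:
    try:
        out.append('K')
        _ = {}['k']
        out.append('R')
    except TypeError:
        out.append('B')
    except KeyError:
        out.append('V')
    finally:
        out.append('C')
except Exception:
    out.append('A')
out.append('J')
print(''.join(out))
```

Execution trace: 'K' (inner try body) → 'V' (inner except KeyError) → 'C' (inner finally) → 'J' (after the try/except). Output: KVCJ

Answer: KVCJ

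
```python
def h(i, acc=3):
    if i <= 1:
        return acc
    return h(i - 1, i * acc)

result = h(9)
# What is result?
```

Accumulator trace (n, acc): (9, 3) -> (8, 27) -> (7, 216) -> (6, 1512) -> (5, 9072) -> (4, 45360) -> (3, 181440) -> (2, 544320) -> (1, 1088640) -> return 1088640

Answer: 1088640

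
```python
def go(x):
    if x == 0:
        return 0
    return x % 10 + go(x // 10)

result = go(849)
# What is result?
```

Sum of digits of 849: 9 + 4 + 8 = 21

Answer: 21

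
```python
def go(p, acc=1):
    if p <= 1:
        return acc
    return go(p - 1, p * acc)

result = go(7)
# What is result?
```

Accumulator trace (n, acc): (7, 1) -> (6, 7) -> (5, 42) -> (4, 210) -> (3, 840) -> (2, 2520) -> (1, 5040) -> return 5040

Answer: 5040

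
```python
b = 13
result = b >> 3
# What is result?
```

Trace:
`b = 13` → b = 13
`result = b >> 3` → result = 1
So result = 1

Answer: 1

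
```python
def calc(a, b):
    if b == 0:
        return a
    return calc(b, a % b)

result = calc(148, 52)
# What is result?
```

calc(148, 52) -> calc(52, 44) -> calc(44, 8) -> calc(8, 4) -> calc(4, 0) -> 4

Answer: 4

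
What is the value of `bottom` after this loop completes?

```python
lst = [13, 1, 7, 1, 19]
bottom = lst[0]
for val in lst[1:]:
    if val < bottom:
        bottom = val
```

Minimum of [13, 1, 7, 1, 19]
`bottom` takes the values: 13 → 1

Answer: 1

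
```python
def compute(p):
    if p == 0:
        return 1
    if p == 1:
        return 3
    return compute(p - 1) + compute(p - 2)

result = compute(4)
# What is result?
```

Build up from base cases: compute(0)=1, compute(1)=3, compute(2)=4, compute(3)=7, compute(4)=11

Answer: 11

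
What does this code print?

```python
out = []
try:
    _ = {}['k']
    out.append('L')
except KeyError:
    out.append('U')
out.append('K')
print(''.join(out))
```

Execution trace: 'U' (except KeyError) → 'K' (after the try/except). Output: UK

Answer: UK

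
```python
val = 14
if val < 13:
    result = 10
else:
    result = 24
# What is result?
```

Trace:
`val = 14` → val = 14
`if val < 13: ...` → val < 13 is False, take else branch → result = 24
So result = 24

Answer: 24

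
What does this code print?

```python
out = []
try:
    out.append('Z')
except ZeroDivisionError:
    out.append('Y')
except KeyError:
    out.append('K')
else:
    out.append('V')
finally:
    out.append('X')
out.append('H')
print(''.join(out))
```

Execution trace: 'Z' (try body, no exception) → 'V' (else) → 'X' (finally) → 'H' (after the try/except). Output: ZVXH

Answer: ZVXH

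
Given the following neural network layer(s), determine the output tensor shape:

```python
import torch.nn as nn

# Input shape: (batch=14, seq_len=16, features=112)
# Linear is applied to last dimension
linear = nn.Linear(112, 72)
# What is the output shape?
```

Input: (14, 16, 112) -> Output: (14, 16, 72)

Answer: (14, 16, 72)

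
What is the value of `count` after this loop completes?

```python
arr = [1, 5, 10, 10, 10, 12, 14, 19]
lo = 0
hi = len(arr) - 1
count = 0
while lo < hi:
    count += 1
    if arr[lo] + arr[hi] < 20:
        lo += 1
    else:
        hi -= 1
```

Steps to find pair summing to 20
`count` takes the values: 0 → 1 → 2 → 3 → 4 → 5 → 6 → 7

Answer: 7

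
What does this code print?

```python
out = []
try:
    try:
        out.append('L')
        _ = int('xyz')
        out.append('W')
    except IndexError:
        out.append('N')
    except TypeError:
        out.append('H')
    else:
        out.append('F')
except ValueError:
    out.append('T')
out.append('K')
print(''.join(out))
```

Execution trace: 'L' (inner try body) → 'T' (outer except ValueError) → 'K' (after the try/except). Output: LTK

Answer: LTK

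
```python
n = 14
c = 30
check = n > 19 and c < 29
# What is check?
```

Trace:
`n = 14` → n = 14
`c = 30` → c = 30
`check = n > 19 and c < 29` → check = False
So check = False

Answer: False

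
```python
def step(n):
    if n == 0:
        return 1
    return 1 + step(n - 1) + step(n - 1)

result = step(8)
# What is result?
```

step(n) = 1 + 2·step(n-1), step(0)=1. Closed form: (1+1)·2^8 - 1 = 511.

Answer: 511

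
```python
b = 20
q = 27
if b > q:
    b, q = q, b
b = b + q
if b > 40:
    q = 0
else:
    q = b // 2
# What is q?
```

Trace:
`b = 20` → b = 20
`q = 27` → q = 27
`if b > q: ...` → b > q is False → no variable changes
`b = b + q` → b = 47
`if b > 40: ...` → b > 40 is True → q = 0
So q = 0

Answer: 0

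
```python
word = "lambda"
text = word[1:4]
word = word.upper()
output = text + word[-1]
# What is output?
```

Trace:
`word = "lambda"` → word = 'lambda'
`text = word[1:4]` → text = 'amb'
`word = word.upper()` → word = 'LAMBDA'
`output = text + word[-1]` → output = 'ambA'
So output = 'ambA'

Answer: 'ambA'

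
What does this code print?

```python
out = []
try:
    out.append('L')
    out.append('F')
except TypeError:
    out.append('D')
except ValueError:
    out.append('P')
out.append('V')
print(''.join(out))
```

Execution trace: 'L' (try body) → 'F' (try body, no exception) → 'V' (after the try/except). Output: LFV

Answer: LFV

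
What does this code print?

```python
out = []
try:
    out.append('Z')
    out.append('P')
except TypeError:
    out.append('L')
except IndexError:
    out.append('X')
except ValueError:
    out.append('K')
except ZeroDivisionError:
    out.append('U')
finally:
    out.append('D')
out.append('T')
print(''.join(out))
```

Execution trace: 'Z' (try body) → 'P' (try body, no exception) → 'D' (finally) → 'T' (after the try/except). Output: ZPDT

Answer: ZPDT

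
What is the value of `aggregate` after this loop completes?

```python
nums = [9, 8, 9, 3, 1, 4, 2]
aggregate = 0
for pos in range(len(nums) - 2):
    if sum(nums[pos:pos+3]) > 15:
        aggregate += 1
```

Count windows with sum > 15
`aggregate` takes the values: 0 → 1 → 2

Answer: 2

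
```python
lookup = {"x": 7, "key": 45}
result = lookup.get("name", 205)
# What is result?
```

Trace:
`lookup = {"x": 7, "key": 45}` → lookup = {'x': 7, 'key': 45}
`result = lookup.get("name", 205)` → result = 205
So result = 205

Answer: 205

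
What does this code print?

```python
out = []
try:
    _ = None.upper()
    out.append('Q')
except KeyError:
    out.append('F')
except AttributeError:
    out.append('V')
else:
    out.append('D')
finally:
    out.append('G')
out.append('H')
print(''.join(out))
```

Execution trace: 'V' (except AttributeError) → 'G' (finally) → 'H' (after the try/except). Output: VGH

Answer: VGH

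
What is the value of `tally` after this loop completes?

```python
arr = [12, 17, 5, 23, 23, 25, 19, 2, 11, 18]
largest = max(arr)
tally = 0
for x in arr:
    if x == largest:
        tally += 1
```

Count of max value 25 in [12, 17, 5, 23, 23, 25, 19, 2, 11, 18]
`tally` takes the values: 0 → 1

Answer: 1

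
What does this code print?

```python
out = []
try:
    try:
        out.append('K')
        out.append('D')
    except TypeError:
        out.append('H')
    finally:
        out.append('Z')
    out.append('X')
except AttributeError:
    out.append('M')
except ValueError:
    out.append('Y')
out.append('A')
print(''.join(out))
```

Execution trace: 'K' (inner try body) → 'D' (inner try body, no exception) → 'Z' (inner finally) → 'X' (try body, no exception) → 'A' (after the try/except). Output: KDZXA

Answer: KDZXA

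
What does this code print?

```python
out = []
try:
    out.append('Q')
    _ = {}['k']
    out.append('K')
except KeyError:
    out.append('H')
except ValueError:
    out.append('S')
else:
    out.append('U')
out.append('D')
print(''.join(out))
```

Execution trace: 'Q' (try body) → 'H' (except KeyError) → 'D' (after the try/except). Output: QHD

Answer: QHD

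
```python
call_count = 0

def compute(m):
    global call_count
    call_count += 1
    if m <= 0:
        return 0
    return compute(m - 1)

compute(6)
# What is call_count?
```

Linear recursion stepping by 1: 7 calls from m=6 down to ≤0.

Answer: 7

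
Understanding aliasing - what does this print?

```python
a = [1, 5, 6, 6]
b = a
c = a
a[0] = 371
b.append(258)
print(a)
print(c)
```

Key concept: multiple aliases.
Step by step:
`a = [1, 5, 6, 6]` → a = [1, 5, 6, 6]
`b = a` → b = [1, 5, 6, 6] (same object as a)
`c = a` → c = [1, 5, 6, 6] (same object as a, b)
`a[0] = 371` → a = [371, 5, 6, 6] (same object as b, c); b = [371, 5, 6, 6] (same object as a, c); c = [371, 5, 6, 6] (same object as a, b)
`b.append(258)` → a = [371, 5, 6, 6, 258] (same object as b, c); b = [371, 5, 6, 6, 258] (same object as a, c); c = [371, 5, 6, 6, 258] (same object as a, b)
`print(a)` → prints [371, 5, 6, 6, 258]
`print(c)` → prints [371, 5, 6, 6, 258]

Answer:
[371, 5, 6, 6, 258]
[371, 5, 6, 6, 258]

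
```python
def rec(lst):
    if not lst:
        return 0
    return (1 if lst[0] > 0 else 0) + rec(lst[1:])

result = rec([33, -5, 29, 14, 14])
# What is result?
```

Count of positive elements in [33, -5, 29, 14, 14] = 4

Answer: 4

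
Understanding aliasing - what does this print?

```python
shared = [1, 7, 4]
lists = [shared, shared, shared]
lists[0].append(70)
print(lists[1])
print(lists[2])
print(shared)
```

Key concept: list of same reference.
Step by step:
`shared = [1, 7, 4]` → shared = [1, 7, 4]
`lists = [shared, shared, shared]` → lists = [[1, 7, 4], [1, 7, 4], [1, 7, 4]]
`lists[0].append(70)` → shared = [1, 7, 4, 70]; lists = [[1, 7, 4, 70], [1, 7, 4, 70], [1, 7, 4, 70]]
`print(lists[1])` → prints [1, 7, 4, 70]
`print(lists[2])` → prints [1, 7, 4, 70]
`print(shared)` → prints [1, 7, 4, 70]

Answer:
[1, 7, 4, 70]
[1, 7, 4, 70]
[1, 7, 4, 70]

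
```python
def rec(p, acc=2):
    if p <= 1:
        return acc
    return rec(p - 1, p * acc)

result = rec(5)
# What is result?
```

Accumulator trace (n, acc): (5, 2) -> (4, 10) -> (3, 40) -> (2, 120) -> (1, 240) -> return 240

Answer: 240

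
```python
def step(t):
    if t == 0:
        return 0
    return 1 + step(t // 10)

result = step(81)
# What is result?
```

Count of digits of 81: 2

Answer: 2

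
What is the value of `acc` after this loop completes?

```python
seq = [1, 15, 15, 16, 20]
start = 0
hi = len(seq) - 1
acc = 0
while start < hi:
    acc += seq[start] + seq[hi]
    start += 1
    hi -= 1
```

Sum of pairs from ends
`acc` takes the values: 0 → 21 → 52

Answer: 52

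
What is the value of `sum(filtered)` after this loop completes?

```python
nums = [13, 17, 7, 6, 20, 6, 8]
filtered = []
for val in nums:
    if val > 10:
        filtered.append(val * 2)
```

Sum of doubled values > 10
`filtered` takes the values: [] → [26] → [26, 34] → [26, 34, 40]
So `sum(filtered)` = 100

Answer: 100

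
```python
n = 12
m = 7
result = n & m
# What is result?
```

Trace:
`n = 12` → n = 12
`m = 7` → m = 7
`result = n & m` → result = 4
So result = 4

Answer: 4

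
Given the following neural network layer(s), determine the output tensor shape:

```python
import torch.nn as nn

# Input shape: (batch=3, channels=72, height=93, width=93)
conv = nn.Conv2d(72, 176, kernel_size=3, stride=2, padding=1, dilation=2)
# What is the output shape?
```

Input: (3, 72, 93, 93) -> Output: (3, 176, 46, 46)

Answer: (3, 176, 46, 46)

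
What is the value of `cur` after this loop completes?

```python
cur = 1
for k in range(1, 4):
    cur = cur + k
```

Start at 1, add 1 through 3
`cur` takes the values: 1 → 2 → 4 → 7

Answer: 7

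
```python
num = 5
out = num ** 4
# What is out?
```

Trace:
`num = 5` → num = 5
`out = num ** 4` → out = 625
So out = 625

Answer: 625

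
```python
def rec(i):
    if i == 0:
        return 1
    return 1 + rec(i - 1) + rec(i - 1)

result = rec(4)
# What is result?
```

rec(i) = 1 + 2·rec(i-1), rec(0)=1. Closed form: (1+1)·2^4 - 1 = 31.

Answer: 31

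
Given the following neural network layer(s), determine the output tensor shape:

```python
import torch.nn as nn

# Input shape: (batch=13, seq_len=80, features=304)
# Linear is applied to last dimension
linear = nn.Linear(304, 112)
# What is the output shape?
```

Input: (13, 80, 304) -> Output: (13, 80, 112)

Answer: (13, 80, 112)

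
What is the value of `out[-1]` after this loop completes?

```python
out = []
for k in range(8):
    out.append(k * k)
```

Last element of squares 0 to 7
`out` takes the values: [] → [0] → [0, 1] → [0, 1, 4] → [0, 1, 4, 9] → [0, 1, 4, 9, 16] → [0, 1, 4, 9, 16, 25] → [0, 1, 4, 9, 16, 25, 36] → [0, 1, 4, 9, 16, 25, 36, 49]
So `out[-1]` = 49

Answer: 49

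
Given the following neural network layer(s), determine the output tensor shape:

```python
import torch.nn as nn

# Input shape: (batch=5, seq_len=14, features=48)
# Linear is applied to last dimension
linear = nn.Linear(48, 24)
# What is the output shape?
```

Input: (5, 14, 48) -> Output: (5, 14, 24)

Answer: (5, 14, 24)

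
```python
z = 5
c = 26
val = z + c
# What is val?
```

Trace:
`z = 5` → z = 5
`c = 26` → c = 26
`val = z + c` → val = 31
So val = 31

Answer: 31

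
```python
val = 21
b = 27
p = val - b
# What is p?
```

Trace:
`val = 21` → val = 21
`b = 27` → b = 27
`p = val - b` → p = -6
So p = -6

Answer: -6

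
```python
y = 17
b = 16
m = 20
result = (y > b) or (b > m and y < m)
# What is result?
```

Trace:
`y = 17` → y = 17
`b = 16` → b = 16
`m = 20` → m = 20
`result = (y > b) or (b > m and y < m)` → result = True
So result = True

Answer: True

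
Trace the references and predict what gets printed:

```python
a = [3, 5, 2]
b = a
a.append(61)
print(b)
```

Key concept: basic list aliasing.
Step by step:
`a = [3, 5, 2]` → a = [3, 5, 2]
`b = a` → b = [3, 5, 2] (same object as a)
`a.append(61)` → a = [3, 5, 2, 61] (same object as b); b = [3, 5, 2, 61] (same object as a)
`print(b)` → prints [3, 5, 2, 61]

Answer: [3, 5, 2, 61]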